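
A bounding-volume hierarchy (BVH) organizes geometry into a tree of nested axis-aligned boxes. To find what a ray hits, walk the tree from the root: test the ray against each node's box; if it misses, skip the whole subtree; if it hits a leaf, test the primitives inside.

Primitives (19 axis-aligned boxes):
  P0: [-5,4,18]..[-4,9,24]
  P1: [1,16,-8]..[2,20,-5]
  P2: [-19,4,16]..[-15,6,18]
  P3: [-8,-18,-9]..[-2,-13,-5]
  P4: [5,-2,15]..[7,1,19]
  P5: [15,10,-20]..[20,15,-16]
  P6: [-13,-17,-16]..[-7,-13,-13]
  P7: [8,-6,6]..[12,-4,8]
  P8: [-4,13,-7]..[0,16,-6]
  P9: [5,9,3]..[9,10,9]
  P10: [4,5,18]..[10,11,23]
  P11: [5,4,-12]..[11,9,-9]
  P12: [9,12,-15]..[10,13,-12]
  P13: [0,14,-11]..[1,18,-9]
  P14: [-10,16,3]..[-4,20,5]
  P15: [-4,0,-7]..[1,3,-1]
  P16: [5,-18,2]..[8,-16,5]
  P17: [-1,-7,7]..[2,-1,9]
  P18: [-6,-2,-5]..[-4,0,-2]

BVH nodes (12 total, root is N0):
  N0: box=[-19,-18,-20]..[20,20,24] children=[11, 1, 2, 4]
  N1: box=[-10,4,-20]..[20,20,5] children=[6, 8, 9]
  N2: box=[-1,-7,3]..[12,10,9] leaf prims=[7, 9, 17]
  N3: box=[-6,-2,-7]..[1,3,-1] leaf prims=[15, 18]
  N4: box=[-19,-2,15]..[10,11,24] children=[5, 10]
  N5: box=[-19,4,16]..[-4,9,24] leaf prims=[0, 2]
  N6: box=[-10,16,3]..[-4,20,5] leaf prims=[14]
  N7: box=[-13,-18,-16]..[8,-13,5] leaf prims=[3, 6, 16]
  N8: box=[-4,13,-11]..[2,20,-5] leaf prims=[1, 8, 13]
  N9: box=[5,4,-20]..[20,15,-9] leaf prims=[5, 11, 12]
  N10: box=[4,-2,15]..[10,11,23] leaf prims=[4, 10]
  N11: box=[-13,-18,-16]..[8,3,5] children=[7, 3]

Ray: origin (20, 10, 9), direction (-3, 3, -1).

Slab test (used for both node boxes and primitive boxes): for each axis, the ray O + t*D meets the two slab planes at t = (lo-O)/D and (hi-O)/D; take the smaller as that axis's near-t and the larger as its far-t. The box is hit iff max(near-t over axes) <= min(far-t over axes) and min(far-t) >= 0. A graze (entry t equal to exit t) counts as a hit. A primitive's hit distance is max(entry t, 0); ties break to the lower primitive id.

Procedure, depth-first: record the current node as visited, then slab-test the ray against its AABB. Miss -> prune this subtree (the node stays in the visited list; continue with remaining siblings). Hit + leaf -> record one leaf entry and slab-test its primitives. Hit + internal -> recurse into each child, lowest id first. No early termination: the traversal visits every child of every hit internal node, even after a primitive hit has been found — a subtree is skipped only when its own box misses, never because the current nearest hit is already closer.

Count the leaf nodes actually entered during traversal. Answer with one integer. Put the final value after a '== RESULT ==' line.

Trace the traversal:
N0 x:[0,13] y:[-28/3,10/3] z:[-15,29] -> hit [0,10/3], descend [1, 2, 4, 11]
  N1 x:[0,10] y:[-2,10/3] z:[4,29] -> miss, prune
  N2 x:[8/3,7] y:[-17/3,0] z:[0,6] -> miss, prune
  N4 x:[10/3,13] y:[-4,1/3] z:[-15,-6] -> miss, prune
  N11 x:[4,11] y:[-28/3,-7/3] z:[4,25] -> miss, prune

5 AABB tests over nodes [0, 1, 2, 4, 11]; 0 leaves entered; closest miss.

== RESULT ==
0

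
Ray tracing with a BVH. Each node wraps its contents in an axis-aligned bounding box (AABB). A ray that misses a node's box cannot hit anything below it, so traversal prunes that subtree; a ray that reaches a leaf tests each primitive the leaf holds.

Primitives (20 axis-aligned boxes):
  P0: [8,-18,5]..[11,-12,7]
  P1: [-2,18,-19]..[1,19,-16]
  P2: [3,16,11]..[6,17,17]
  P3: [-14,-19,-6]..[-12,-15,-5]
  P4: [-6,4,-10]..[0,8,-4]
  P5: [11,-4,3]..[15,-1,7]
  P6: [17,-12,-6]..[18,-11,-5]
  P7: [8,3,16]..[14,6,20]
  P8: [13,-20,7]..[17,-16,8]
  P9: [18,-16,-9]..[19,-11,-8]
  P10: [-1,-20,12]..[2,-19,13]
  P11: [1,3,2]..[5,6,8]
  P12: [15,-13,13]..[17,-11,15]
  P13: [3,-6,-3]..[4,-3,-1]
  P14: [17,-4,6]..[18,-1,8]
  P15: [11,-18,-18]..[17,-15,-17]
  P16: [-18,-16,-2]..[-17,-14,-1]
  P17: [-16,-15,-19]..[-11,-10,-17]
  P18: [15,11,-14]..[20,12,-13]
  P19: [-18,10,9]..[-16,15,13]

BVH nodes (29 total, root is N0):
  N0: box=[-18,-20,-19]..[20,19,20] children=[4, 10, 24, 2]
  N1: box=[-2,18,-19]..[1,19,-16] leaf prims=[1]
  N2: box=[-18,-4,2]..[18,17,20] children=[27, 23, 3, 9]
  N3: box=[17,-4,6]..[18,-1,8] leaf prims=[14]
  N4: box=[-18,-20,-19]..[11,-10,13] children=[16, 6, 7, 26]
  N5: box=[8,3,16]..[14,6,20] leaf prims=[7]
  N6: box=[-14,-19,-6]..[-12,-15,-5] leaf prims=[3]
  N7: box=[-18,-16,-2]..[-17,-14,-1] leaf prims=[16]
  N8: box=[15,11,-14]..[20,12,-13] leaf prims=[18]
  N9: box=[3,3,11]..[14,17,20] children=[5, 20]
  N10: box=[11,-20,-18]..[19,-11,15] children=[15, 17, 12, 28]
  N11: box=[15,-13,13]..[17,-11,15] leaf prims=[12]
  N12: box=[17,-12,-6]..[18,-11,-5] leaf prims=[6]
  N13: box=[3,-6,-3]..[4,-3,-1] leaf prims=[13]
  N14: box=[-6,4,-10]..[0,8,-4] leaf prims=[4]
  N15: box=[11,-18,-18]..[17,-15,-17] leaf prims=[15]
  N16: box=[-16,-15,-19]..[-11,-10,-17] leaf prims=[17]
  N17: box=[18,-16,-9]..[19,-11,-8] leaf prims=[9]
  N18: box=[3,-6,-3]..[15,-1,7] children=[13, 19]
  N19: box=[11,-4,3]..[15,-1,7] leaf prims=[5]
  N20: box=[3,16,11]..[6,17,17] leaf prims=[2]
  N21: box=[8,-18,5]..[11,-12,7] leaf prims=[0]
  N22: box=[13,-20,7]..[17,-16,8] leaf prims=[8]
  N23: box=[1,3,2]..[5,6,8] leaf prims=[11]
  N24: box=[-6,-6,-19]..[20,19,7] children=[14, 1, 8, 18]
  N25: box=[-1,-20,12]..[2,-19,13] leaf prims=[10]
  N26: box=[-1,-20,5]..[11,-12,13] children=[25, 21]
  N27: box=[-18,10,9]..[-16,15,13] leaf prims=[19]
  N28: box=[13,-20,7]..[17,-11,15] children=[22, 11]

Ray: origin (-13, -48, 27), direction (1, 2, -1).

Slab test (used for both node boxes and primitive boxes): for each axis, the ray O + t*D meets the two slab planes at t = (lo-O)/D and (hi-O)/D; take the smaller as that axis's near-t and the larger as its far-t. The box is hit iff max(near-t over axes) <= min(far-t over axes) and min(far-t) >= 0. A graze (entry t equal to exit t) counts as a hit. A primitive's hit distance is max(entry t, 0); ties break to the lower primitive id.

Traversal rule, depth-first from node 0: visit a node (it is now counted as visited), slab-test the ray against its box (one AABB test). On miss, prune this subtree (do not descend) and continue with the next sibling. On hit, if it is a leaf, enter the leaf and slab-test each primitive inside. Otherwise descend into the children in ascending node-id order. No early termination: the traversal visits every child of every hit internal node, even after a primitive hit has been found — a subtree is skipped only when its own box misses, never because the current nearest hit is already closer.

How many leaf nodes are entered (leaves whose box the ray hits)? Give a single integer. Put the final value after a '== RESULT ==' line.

Traverse from the root:
N0 x:[-5,33] y:[14,67/2] z:[7,46] -> hit [14,33], descend [2, 4, 10, 24]
  N2 x:[-5,31] y:[22,65/2] z:[7,25] -> hit [22,25], descend [3, 9, 23, 27]
    N3 x:[30,31] y:[22,47/2] z:[19,21] -> miss, prune
    N9 x:[16,27] y:[51/2,65/2] z:[7,16] -> miss, prune
    N23 x:[14,18] y:[51/2,27] z:[19,25] -> miss, prune
    N27 x:[-5,-3] y:[29,63/2] z:[14,18] -> miss, prune
  N4 x:[-5,24] y:[14,19] z:[14,46] -> hit [14,19], descend [6, 7, 16, 26]
    N6 x:[-1,1] y:[29/2,33/2] z:[32,33] -> miss, prune
    N7 x:[-5,-4] y:[16,17] z:[28,29] -> miss, prune
    N16 x:[-3,2] y:[33/2,19] z:[44,46] -> miss, prune
    N26 x:[12,24] y:[14,18] z:[14,22] -> hit [14,18], descend [21, 25]
      N21 x:[21,24] y:[15,18] z:[20,22] -> miss, prune
      N25 x:[12,15] y:[14,29/2] z:[14,15] -> hit [14,29/2] leaf, test {P10@t=14}
  N10 x:[24,32] y:[14,37/2] z:[12,45] -> miss, prune
  N24 x:[7,33] y:[21,67/2] z:[20,46] -> hit [21,33], descend [1, 8, 14, 18]
    N1 x:[11,14] y:[33,67/2] z:[43,46] -> miss, prune
    N8 x:[28,33] y:[59/2,30] z:[40,41] -> miss, prune
    N14 x:[7,13] y:[26,28] z:[31,37] -> miss, prune
    N18 x:[16,28] y:[21,47/2] z:[20,30] -> hit [21,47/2], descend [13, 19]
      N13 x:[16,17] y:[21,45/2] z:[28,30] -> miss, prune
      N19 x:[24,28] y:[22,47/2] z:[20,24] -> miss, prune

Visited [0, 2, 3, 9, 23, 27, 4, 6, 7, 16, 26, 21, 25, 10, 24, 1, 8, 14, 18, 13, 19]. Tests: 21 box, 1 leaf. Nearest: P10.

== RESULT ==
1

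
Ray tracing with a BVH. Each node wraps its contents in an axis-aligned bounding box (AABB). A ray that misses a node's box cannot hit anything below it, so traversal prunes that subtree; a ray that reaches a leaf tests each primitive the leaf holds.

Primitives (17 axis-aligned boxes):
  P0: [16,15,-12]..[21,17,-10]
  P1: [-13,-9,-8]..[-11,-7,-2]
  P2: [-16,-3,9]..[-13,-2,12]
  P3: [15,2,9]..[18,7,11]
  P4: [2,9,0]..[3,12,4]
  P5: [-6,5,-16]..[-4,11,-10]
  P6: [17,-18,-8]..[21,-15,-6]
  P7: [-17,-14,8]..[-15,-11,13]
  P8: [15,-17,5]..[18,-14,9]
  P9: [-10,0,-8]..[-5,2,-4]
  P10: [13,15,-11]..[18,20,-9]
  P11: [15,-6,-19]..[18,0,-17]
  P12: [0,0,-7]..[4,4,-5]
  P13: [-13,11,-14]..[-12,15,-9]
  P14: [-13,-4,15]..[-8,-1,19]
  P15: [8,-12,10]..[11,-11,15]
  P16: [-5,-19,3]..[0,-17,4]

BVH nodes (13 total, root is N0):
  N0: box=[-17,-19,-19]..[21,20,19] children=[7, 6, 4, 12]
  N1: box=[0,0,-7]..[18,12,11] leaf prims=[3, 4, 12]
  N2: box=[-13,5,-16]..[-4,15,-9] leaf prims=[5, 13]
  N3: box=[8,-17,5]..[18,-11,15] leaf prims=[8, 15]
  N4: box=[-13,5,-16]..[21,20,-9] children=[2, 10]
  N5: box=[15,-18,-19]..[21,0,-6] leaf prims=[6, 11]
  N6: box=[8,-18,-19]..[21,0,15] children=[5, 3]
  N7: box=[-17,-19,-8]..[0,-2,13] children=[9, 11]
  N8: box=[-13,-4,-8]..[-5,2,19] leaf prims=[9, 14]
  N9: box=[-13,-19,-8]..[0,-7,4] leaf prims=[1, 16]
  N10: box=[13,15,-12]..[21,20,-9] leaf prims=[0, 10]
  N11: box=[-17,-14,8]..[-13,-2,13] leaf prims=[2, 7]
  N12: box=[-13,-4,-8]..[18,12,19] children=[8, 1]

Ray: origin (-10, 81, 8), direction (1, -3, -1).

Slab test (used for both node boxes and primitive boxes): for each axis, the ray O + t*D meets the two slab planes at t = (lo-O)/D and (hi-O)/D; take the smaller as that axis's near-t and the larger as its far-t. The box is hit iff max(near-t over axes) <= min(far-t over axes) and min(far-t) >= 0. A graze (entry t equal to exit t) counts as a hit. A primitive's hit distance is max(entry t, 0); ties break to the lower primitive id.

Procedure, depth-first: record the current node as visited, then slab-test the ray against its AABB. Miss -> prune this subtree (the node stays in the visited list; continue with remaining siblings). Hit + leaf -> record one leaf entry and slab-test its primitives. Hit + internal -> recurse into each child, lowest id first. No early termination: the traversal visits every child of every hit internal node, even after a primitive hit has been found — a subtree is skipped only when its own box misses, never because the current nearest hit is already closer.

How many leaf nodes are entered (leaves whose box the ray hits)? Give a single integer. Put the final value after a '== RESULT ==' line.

Trace the traversal:
N0 x:[-7,31] y:[61/3,100/3] z:[-11,27] -> hit [61/3,27], descend [4, 6, 7, 12]
  N4 x:[-3,31] y:[61/3,76/3] z:[17,24] -> hit [61/3,24], descend [2, 10]
    N2 x:[-3,6] y:[22,76/3] z:[17,24] -> miss, prune
    N10 x:[23,31] y:[61/3,22] z:[17,20] -> miss, prune
  N6 x:[18,31] y:[27,33] z:[-7,27] -> hit [27,27], descend [3, 5]
    N3 x:[18,28] y:[92/3,98/3] z:[-7,3] -> miss, prune
    N5 x:[25,31] y:[27,33] z:[14,27] -> hit [27,27] leaf, test {P6(miss), P11@t=27}
  N7 x:[-7,10] y:[83/3,100/3] z:[-5,16] -> miss, prune
  N12 x:[-3,28] y:[23,85/3] z:[-11,16] -> miss, prune

Visited [0, 4, 2, 10, 6, 3, 5, 7, 12]. Tests: 9 box, 1 leaf. Nearest: P11.

== RESULT ==
1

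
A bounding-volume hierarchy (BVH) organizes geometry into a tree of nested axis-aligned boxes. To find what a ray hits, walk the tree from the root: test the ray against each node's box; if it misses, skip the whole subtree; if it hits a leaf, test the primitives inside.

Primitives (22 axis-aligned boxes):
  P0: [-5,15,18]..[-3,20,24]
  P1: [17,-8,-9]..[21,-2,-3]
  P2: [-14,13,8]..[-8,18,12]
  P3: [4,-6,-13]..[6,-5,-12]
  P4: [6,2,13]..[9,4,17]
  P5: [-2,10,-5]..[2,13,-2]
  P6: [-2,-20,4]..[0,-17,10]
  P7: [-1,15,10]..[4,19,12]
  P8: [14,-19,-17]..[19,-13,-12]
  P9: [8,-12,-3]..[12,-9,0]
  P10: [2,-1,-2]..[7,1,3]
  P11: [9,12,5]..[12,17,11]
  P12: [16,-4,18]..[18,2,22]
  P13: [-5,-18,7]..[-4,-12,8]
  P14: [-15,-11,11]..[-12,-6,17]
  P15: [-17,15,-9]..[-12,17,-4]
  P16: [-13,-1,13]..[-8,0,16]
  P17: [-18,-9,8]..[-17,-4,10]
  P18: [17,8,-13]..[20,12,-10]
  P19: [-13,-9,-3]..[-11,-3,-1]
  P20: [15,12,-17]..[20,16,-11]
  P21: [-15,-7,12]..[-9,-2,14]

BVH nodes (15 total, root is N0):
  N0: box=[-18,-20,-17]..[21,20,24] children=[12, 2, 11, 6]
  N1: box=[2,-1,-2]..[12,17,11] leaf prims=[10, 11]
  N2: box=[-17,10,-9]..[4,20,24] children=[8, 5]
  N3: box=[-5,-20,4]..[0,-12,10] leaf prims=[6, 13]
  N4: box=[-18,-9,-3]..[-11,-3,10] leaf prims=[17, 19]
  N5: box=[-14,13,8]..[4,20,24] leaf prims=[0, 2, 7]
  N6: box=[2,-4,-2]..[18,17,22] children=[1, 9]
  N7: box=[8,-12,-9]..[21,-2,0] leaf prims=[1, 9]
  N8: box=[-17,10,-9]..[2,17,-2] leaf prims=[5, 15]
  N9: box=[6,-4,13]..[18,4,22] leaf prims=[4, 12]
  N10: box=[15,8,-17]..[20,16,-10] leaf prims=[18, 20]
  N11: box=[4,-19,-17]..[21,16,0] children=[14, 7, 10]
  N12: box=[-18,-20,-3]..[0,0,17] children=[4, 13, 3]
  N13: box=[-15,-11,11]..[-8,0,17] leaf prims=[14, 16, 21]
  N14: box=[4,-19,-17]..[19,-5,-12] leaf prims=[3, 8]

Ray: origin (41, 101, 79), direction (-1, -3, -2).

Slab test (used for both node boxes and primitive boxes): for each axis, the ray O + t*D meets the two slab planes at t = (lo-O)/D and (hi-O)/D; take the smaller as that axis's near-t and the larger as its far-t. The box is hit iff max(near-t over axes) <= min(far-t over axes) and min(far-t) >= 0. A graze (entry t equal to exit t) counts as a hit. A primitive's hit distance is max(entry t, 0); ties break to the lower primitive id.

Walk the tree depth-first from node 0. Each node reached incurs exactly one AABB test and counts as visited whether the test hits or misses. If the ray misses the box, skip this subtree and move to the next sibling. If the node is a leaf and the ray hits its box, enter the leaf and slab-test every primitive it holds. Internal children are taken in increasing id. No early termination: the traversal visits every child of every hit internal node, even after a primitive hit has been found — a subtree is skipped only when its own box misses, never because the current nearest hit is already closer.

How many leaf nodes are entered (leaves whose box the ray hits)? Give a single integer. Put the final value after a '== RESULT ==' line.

Walk:
N0 x:[20,59] y:[27,121/3] z:[55/2,48] -> hit [55/2,121/3], descend [2, 6, 11, 12]
  N2 x:[37,58] y:[27,91/3] z:[55/2,44] -> miss, prune
  N6 x:[23,39] y:[28,35] z:[57/2,81/2] -> hit [57/2,35], descend [1, 9]
    N1 x:[29,39] y:[28,34] z:[34,81/2] -> hit [34,34] leaf, test {P10(miss), P11(miss)}
    N9 x:[23,35] y:[97/3,35] z:[57/2,33] -> hit [97/3,33] leaf, test {P4@t=97/3, P12(miss)}
  N11 x:[20,37] y:[85/3,40] z:[79/2,48] -> miss, prune
  N12 x:[41,59] y:[101/3,121/3] z:[31,41] -> miss, prune

Visited [0, 2, 6, 1, 9, 11, 12]. Tests: 7 box, 2 leaf. Nearest: P4.

== RESULT ==
2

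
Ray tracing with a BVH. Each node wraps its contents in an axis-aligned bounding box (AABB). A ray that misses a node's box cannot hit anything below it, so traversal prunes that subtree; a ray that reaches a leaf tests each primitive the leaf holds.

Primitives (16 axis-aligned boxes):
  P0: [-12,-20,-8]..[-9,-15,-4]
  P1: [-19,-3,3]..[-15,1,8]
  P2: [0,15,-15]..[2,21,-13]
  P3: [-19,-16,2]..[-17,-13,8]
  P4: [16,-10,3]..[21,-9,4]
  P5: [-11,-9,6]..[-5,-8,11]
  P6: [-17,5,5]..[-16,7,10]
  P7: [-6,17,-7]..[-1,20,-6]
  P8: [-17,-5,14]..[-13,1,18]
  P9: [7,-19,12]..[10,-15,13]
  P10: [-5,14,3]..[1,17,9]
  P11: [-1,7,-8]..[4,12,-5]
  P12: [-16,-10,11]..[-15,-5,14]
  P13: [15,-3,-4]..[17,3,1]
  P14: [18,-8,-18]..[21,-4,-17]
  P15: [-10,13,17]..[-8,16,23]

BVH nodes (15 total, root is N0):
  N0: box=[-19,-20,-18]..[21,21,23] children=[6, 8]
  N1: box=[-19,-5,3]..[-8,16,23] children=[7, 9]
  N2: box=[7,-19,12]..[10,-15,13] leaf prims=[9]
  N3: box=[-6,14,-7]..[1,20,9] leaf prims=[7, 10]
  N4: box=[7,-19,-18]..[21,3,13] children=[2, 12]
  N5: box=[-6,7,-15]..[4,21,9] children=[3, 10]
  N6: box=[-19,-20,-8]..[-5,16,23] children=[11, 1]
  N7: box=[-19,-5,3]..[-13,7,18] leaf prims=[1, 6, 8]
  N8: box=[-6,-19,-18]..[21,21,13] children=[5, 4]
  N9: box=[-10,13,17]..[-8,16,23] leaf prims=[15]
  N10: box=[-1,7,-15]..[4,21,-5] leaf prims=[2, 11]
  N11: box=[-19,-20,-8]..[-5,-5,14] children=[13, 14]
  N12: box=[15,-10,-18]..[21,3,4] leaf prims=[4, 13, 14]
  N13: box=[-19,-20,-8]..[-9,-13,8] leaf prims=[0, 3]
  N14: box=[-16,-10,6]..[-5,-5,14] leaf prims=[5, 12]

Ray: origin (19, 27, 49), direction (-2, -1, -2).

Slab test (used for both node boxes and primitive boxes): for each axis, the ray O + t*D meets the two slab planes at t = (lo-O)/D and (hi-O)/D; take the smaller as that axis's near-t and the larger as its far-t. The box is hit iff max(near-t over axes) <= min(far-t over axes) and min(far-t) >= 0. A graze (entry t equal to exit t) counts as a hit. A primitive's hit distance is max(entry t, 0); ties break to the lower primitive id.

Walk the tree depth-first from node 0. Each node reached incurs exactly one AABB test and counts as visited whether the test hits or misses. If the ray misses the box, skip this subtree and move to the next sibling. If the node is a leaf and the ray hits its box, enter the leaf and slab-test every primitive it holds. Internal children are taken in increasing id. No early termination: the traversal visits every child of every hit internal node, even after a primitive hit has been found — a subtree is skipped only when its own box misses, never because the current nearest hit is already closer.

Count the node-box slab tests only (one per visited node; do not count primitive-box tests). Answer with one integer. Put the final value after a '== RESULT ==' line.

Traverse from the root:
N0 x:[-1,19] y:[6,47] z:[13,67/2] -> hit [13,19], descend [6, 8]
  N6 x:[12,19] y:[11,47] z:[13,57/2] -> hit [13,19], descend [1, 11]
    N1 x:[27/2,19] y:[11,32] z:[13,23] -> hit [27/2,19], descend [7, 9]
      N7 x:[16,19] y:[20,32] z:[31/2,23] -> miss, prune
      N9 x:[27/2,29/2] y:[11,14] z:[13,16] -> hit [27/2,14] leaf, test {P15@t=27/2}
    N11 x:[12,19] y:[32,47] z:[35/2,57/2] -> miss, prune
  N8 x:[-1,25/2] y:[6,46] z:[18,67/2] -> miss, prune

7 AABB tests over nodes [0, 6, 1, 7, 9, 11, 8]; 1 leaf entered; closest P15.

== RESULT ==
7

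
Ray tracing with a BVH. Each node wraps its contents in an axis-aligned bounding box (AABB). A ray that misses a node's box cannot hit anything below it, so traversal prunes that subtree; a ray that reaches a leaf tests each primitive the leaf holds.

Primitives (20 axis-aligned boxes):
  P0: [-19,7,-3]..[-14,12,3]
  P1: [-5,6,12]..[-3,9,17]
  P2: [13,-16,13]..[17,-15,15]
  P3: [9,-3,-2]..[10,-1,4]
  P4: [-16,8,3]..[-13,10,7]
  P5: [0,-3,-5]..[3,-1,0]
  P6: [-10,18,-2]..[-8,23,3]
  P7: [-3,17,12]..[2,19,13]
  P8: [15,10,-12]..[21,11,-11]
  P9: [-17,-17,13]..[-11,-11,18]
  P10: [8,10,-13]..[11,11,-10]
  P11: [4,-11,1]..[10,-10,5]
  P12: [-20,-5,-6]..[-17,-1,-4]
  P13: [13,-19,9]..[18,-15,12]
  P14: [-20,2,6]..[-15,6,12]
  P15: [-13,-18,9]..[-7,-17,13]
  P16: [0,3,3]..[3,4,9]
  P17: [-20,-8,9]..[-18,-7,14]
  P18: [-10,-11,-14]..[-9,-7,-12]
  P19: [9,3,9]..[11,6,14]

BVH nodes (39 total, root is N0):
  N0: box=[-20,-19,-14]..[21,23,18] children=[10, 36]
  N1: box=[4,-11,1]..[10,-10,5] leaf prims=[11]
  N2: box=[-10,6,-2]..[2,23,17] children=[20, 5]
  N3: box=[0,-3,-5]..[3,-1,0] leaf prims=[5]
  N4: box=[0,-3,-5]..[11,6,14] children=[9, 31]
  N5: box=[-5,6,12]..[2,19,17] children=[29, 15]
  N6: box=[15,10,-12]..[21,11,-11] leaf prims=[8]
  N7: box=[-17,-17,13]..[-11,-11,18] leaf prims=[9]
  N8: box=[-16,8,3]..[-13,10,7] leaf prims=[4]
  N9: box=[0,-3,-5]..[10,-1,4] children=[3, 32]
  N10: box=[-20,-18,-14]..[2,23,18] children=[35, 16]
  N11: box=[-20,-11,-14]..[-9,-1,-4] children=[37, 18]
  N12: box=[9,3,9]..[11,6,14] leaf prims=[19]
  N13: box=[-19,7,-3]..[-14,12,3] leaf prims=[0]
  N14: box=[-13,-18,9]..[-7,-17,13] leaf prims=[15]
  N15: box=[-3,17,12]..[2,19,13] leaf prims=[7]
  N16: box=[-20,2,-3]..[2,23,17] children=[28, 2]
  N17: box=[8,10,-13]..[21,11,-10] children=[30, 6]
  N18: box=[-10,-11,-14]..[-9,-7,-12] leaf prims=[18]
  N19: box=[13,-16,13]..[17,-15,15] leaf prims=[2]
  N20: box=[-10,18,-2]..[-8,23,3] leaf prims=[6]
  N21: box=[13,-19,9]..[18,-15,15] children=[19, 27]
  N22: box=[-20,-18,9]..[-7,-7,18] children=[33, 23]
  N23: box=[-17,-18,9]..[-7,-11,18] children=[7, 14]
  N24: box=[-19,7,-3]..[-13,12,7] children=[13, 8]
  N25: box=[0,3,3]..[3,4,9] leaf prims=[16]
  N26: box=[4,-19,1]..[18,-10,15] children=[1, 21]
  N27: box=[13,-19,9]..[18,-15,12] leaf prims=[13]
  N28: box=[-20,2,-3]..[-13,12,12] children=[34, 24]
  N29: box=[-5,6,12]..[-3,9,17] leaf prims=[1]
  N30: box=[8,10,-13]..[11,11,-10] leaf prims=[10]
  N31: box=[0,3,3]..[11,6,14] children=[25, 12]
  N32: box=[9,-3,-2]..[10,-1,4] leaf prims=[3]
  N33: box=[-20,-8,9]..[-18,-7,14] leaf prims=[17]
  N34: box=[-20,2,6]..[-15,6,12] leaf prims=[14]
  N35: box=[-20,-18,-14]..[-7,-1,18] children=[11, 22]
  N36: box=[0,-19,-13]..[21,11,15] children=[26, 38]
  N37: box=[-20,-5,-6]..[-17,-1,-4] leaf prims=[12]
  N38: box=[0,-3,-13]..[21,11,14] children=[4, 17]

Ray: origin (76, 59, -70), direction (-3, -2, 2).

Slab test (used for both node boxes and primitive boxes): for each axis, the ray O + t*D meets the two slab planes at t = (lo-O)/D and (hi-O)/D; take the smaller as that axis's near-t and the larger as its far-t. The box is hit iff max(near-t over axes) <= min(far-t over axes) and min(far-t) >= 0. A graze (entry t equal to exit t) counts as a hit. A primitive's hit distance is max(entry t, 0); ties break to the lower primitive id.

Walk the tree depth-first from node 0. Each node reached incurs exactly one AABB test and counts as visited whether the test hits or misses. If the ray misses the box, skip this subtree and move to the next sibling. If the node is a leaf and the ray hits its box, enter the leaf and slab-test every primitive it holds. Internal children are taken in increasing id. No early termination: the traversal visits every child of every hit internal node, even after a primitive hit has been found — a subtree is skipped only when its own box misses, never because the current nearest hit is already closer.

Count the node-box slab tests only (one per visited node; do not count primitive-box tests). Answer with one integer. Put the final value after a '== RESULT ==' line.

Trace the traversal:
N0 x:[55/3,32] y:[18,39] z:[28,44] -> hit [28,32], descend [10, 36]
  N10 x:[74/3,32] y:[18,77/2] z:[28,44] -> hit [28,32], descend [16, 35]
    N16 x:[74/3,32] y:[18,57/2] z:[67/2,87/2] -> miss, prune
    N35 x:[83/3,32] y:[30,77/2] z:[28,44] -> hit [30,32], descend [11, 22]
      N11 x:[85/3,32] y:[30,35] z:[28,33] -> hit [30,32], descend [18, 37]
        N18 x:[85/3,86/3] y:[33,35] z:[28,29] -> miss, prune
        N37 x:[31,32] y:[30,32] z:[32,33] -> hit [32,32] leaf, test {P12@t=32}
      N22 x:[83/3,32] y:[33,77/2] z:[79/2,44] -> miss, prune
  N36 x:[55/3,76/3] y:[24,39] z:[57/2,85/2] -> miss, prune

order=[0, 10, 16, 35, 11, 18, 37, 22, 36]  |boxes|=9  |leaves|=1  hit=P12

== RESULT ==
9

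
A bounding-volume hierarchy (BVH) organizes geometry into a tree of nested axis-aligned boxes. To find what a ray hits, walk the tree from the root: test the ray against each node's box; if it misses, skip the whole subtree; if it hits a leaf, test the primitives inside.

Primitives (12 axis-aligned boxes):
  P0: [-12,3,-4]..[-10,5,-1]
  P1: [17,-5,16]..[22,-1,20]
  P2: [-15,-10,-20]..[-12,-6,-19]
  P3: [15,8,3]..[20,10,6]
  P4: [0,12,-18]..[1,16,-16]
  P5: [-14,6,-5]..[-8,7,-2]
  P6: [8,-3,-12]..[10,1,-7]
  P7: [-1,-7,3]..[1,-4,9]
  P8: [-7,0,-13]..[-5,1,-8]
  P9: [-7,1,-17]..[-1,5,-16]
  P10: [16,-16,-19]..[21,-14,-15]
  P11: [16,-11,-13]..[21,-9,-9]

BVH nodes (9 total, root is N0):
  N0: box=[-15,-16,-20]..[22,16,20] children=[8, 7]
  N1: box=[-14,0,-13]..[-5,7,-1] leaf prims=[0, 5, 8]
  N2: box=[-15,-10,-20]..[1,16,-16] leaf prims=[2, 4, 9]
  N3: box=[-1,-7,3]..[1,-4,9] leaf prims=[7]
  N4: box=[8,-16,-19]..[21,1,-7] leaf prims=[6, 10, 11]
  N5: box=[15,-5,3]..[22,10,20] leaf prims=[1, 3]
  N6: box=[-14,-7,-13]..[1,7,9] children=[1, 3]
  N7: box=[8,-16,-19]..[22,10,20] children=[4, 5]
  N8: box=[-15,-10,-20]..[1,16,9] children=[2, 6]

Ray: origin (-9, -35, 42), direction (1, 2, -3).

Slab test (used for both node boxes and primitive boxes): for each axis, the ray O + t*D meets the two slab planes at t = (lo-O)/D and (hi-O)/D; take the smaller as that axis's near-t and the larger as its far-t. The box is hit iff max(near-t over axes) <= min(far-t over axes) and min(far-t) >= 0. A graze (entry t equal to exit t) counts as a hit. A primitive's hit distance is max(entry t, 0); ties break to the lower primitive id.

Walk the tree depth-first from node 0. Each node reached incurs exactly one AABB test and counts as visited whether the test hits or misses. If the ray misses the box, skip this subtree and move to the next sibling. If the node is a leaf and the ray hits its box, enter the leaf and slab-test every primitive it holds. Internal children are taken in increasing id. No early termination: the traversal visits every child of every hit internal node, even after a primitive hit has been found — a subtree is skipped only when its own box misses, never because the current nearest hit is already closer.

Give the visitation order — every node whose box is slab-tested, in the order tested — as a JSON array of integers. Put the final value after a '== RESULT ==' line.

Walk:
N0 x:[-6,31] y:[19/2,51/2] z:[22/3,62/3] -> hit [19/2,62/3], descend [7, 8]
  N7 x:[17,31] y:[19/2,45/2] z:[22/3,61/3] -> hit [17,61/3], descend [4, 5]
    N4 x:[17,30] y:[19/2,18] z:[49/3,61/3] -> hit [17,18] leaf, test {P6@t=17, P10(miss), P11(miss)}
    N5 x:[24,31] y:[15,45/2] z:[22/3,13] -> miss, prune
  N8 x:[-6,10] y:[25/2,51/2] z:[11,62/3] -> miss, prune

5 AABB tests over nodes [0, 7, 4, 5, 8]; 1 leaf entered; closest P6.

== RESULT ==
[0, 7, 4, 5, 8]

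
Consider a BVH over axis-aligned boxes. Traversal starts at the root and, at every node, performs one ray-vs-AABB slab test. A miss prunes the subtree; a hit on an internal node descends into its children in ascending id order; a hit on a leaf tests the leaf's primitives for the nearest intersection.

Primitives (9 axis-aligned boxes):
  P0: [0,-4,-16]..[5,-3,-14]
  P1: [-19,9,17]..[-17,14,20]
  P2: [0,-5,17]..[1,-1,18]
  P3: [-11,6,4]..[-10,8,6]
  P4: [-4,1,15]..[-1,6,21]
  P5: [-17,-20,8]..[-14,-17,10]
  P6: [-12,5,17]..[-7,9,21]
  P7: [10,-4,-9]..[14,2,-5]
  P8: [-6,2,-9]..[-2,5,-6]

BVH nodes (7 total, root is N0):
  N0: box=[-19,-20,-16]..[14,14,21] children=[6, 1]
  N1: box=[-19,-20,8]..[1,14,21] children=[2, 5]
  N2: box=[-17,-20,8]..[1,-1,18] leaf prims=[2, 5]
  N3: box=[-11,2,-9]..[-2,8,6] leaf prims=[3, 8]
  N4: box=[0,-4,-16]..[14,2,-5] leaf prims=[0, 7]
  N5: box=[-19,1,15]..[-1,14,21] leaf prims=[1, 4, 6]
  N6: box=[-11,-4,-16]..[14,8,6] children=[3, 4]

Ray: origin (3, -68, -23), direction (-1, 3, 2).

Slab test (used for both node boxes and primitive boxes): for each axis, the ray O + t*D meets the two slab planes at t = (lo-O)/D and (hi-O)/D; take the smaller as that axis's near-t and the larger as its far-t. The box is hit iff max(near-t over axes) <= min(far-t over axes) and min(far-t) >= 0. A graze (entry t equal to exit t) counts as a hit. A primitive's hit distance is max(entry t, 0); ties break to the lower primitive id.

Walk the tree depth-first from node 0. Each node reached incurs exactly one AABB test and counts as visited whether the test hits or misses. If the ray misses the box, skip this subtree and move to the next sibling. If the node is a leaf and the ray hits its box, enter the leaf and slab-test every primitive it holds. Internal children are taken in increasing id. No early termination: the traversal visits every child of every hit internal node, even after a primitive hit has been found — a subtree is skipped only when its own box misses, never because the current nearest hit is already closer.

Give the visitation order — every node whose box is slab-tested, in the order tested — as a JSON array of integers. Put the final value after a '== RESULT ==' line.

Traverse from the root:
N0 x:[-11,22] y:[16,82/3] z:[7/2,22] -> hit [16,22], descend [1, 6]
  N1 x:[2,22] y:[16,82/3] z:[31/2,22] -> hit [16,22], descend [2, 5]
    N2 x:[2,20] y:[16,67/3] z:[31/2,41/2] -> hit [16,20] leaf, test {P2(miss), P5(miss)}
    N5 x:[4,22] y:[23,82/3] z:[19,22] -> miss, prune
  N6 x:[-11,14] y:[64/3,76/3] z:[7/2,29/2] -> miss, prune

Visited [0, 1, 2, 5, 6]. Tests: 5 box, 1 leaf. Nearest: miss.

== RESULT ==
[0, 1, 2, 5, 6]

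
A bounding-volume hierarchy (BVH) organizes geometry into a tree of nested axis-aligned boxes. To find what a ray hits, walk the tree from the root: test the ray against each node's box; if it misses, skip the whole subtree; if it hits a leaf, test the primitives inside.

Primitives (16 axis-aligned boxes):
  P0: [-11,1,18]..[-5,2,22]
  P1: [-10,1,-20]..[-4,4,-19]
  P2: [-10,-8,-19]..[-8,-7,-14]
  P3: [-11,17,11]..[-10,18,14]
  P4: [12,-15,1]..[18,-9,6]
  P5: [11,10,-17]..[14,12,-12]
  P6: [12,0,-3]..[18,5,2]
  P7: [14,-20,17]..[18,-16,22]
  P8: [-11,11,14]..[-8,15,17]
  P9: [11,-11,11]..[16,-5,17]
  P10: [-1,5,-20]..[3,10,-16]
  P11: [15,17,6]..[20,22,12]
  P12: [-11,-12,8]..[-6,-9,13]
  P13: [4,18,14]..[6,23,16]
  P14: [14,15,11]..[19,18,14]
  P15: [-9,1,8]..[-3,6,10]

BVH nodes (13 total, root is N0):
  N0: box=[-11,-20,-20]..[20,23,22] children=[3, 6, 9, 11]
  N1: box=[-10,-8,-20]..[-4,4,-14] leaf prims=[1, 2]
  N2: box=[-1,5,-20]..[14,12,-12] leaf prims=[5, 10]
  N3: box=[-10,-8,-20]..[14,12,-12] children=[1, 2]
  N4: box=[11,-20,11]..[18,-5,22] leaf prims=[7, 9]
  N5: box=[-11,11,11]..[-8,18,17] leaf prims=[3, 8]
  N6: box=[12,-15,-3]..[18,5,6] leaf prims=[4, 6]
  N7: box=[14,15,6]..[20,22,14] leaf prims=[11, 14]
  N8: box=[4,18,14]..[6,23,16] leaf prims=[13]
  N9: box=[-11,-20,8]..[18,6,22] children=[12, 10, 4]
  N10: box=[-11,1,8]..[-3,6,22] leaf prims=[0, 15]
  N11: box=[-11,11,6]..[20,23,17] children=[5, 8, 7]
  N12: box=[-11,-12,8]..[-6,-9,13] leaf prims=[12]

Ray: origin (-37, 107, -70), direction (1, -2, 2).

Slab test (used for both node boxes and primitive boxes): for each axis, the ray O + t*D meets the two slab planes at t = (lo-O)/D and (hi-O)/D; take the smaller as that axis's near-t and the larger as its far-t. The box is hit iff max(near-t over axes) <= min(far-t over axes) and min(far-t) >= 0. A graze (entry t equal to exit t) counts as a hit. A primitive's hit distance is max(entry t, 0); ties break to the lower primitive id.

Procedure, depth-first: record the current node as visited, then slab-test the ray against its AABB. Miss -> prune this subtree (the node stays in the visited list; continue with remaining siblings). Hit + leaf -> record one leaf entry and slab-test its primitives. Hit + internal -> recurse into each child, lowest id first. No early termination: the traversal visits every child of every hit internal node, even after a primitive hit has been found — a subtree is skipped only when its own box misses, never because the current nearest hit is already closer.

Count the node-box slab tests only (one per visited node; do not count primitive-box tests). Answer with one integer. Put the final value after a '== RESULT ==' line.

Trace the traversal:
N0 x:[26,57] y:[42,127/2] z:[25,46] -> hit [42,46], descend [3, 6, 9, 11]
  N3 x:[27,51] y:[95/2,115/2] z:[25,29] -> miss, prune
  N6 x:[49,55] y:[51,61] z:[67/2,38] -> miss, prune
  N9 x:[26,55] y:[101/2,127/2] z:[39,46] -> miss, prune
  N11 x:[26,57] y:[42,48] z:[38,87/2] -> hit [42,87/2], descend [5, 7, 8]
    N5 x:[26,29] y:[89/2,48] z:[81/2,87/2] -> miss, prune
    N7 x:[51,57] y:[85/2,46] z:[38,42] -> miss, prune
    N8 x:[41,43] y:[42,89/2] z:[42,43] -> hit [42,43] leaf, test {P13@t=42}

Visited [0, 3, 6, 9, 11, 5, 7, 8]. Tests: 8 box, 1 leaf. Nearest: P13.

== RESULT ==
8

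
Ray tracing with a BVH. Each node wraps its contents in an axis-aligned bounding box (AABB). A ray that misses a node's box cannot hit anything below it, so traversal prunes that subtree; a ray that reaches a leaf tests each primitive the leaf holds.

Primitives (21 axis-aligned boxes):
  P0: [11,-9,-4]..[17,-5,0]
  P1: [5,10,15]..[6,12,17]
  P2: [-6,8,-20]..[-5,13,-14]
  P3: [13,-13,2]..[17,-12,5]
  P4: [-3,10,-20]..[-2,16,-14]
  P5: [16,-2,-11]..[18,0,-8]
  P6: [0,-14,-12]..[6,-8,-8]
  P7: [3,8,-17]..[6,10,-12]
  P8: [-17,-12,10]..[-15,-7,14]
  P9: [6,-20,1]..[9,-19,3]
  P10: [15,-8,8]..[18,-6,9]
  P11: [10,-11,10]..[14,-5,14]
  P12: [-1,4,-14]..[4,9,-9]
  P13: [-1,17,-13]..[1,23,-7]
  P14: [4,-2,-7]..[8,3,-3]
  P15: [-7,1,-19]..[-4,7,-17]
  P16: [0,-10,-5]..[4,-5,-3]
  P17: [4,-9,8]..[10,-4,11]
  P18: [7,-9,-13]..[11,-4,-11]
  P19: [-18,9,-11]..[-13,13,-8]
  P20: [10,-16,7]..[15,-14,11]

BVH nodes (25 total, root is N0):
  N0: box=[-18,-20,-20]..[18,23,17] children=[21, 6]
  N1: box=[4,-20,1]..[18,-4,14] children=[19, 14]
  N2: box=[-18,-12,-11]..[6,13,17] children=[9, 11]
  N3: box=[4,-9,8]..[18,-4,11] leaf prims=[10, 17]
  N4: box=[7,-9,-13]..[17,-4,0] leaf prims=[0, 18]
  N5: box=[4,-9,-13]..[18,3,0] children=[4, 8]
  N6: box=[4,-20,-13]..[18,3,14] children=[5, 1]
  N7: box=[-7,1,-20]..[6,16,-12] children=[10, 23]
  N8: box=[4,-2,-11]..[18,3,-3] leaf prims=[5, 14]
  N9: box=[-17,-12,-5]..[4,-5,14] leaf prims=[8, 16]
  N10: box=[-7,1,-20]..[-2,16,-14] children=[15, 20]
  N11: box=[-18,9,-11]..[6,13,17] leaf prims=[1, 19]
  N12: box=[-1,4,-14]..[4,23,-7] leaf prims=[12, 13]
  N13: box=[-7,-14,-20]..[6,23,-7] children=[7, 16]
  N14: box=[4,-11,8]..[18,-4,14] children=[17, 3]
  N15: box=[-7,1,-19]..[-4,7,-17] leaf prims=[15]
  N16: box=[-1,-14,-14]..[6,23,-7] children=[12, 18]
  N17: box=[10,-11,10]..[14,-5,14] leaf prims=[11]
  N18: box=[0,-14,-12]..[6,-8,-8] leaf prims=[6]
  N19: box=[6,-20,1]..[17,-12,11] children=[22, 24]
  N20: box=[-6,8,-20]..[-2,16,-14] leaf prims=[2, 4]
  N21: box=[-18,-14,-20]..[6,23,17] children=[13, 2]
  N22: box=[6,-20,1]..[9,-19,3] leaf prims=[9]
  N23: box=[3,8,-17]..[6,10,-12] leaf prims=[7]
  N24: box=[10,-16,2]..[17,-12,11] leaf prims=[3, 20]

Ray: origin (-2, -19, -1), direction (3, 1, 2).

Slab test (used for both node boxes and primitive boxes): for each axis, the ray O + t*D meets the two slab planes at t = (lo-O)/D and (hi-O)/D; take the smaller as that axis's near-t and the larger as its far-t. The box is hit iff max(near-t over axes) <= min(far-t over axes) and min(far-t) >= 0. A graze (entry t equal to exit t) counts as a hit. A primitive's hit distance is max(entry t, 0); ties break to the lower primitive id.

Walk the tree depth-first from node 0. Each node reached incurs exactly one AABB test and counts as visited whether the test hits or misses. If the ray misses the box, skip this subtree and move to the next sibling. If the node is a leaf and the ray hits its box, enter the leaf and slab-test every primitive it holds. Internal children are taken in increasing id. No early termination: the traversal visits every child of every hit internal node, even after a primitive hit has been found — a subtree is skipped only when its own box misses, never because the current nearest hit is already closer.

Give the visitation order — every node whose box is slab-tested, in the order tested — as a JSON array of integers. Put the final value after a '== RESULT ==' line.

Traverse from the root:
N0 x:[-16/3,20/3] y:[-1,42] z:[-19/2,9] -> hit [-1,20/3], descend [6, 21]
  N6 x:[2,20/3] y:[-1,22] z:[-6,15/2] -> hit [2,20/3], descend [1, 5]
    N1 x:[2,20/3] y:[-1,15] z:[1,15/2] -> hit [2,20/3], descend [14, 19]
      N14 x:[2,20/3] y:[8,15] z:[9/2,15/2] -> miss, prune
      N19 x:[8/3,19/3] y:[-1,7] z:[1,6] -> hit [8/3,6], descend [22, 24]
        N22 x:[8/3,11/3] y:[-1,0] z:[1,2] -> miss, prune
        N24 x:[4,19/3] y:[3,7] z:[3/2,6] -> hit [4,6] leaf, test {P3(miss), P20@t=4}
    N5 x:[2,20/3] y:[10,22] z:[-6,1/2] -> miss, prune
  N21 x:[-16/3,8/3] y:[5,42] z:[-19/2,9] -> miss, prune

Visited [0, 6, 1, 14, 19, 22, 24, 5, 21]. Tests: 9 box, 1 leaf. Nearest: P20.

== RESULT ==
[0, 6, 1, 14, 19, 22, 24, 5, 21]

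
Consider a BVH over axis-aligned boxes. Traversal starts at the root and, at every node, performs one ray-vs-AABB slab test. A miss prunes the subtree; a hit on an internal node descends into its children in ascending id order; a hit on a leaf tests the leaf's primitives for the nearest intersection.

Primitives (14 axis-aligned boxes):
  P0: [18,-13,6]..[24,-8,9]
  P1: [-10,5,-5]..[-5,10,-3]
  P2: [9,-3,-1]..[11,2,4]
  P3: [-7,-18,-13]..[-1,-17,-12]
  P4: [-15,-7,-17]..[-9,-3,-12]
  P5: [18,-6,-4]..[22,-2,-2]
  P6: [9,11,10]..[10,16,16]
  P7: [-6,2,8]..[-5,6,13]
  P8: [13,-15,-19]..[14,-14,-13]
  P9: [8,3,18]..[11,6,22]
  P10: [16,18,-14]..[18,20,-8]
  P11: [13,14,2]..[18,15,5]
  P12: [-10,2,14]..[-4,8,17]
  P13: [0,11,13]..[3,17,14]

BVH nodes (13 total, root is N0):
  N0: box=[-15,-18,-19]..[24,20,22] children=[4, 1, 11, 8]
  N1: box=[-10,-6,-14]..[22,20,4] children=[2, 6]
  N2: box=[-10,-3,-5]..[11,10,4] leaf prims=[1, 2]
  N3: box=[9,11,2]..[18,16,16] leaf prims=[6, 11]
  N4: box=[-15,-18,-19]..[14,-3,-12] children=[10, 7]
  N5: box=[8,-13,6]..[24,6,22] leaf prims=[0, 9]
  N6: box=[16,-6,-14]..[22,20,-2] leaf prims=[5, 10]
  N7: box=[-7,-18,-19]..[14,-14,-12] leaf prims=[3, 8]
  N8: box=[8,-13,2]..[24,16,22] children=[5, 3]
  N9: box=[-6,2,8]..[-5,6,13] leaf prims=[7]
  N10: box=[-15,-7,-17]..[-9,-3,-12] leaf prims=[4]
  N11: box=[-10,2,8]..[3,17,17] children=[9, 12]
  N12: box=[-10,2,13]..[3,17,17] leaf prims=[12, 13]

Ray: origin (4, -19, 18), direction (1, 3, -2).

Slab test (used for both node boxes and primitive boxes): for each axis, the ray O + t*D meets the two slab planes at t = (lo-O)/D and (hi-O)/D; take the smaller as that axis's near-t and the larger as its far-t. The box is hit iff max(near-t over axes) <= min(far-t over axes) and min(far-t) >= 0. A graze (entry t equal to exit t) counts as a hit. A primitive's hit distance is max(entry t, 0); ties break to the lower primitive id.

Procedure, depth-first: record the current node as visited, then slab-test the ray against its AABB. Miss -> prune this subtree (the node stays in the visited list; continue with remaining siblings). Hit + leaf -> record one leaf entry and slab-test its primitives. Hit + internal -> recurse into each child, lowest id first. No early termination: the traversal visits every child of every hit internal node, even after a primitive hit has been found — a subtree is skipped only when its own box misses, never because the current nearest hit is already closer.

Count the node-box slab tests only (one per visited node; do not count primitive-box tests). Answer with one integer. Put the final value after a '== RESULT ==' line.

Trace the traversal:
N0 x:[-19,20] y:[1/3,13] z:[-2,37/2] -> hit [1/3,13], descend [1, 4, 8, 11]
  N1 x:[-14,18] y:[13/3,13] z:[7,16] -> hit [7,13], descend [2, 6]
    N2 x:[-14,7] y:[16/3,29/3] z:[7,23/2] -> hit [7,7] leaf, test {P1(miss), P2@t=7}
    N6 x:[12,18] y:[13/3,13] z:[10,16] -> hit [12,13] leaf, test {P5(miss), P10@t=13}
  N4 x:[-19,10] y:[1/3,16/3] z:[15,37/2] -> miss, prune
  N8 x:[4,20] y:[2,35/3] z:[-2,8] -> hit [4,8], descend [3, 5]
    N3 x:[5,14] y:[10,35/3] z:[1,8] -> miss, prune
    N5 x:[4,20] y:[2,25/3] z:[-2,6] -> hit [4,6] leaf, test {P0(miss), P9(miss)}
  N11 x:[-14,-1] y:[7,12] z:[1/2,5] -> miss, prune

9 AABB tests over nodes [0, 1, 2, 6, 4, 8, 3, 5, 11]; 3 leaves entered; closest P2.

== RESULT ==
9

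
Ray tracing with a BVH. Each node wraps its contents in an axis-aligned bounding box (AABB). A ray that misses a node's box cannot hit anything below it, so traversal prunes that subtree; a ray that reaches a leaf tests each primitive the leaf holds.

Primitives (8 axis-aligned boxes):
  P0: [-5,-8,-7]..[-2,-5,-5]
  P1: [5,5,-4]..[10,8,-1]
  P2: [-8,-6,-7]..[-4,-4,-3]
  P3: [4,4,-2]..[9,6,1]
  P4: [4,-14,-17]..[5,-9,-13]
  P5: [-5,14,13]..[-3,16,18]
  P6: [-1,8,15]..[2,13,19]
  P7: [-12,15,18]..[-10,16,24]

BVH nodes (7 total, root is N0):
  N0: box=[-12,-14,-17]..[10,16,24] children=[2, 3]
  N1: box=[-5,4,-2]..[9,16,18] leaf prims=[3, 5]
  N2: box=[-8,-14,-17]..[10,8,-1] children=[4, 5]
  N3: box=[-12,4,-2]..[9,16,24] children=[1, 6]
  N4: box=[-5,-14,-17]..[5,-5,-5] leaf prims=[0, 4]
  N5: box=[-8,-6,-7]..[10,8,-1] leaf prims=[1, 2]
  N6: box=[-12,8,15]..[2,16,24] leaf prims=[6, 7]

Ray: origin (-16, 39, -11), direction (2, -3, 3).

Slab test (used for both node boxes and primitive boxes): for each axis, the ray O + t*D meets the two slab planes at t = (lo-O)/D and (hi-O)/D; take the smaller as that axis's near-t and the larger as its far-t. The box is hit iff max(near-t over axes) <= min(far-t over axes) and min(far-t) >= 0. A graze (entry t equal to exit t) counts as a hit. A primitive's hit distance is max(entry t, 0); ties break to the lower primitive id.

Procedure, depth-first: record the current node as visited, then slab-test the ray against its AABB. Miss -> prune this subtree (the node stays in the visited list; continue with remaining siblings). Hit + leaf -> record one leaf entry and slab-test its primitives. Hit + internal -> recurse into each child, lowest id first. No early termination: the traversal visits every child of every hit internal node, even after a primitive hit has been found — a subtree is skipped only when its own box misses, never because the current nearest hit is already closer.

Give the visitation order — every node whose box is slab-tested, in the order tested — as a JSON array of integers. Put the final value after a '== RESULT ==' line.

Traverse from the root:
N0 x:[2,13] y:[23/3,53/3] z:[-2,35/3] -> hit [23/3,35/3], descend [2, 3]
  N2 x:[4,13] y:[31/3,53/3] z:[-2,10/3] -> miss, prune
  N3 x:[2,25/2] y:[23/3,35/3] z:[3,35/3] -> hit [23/3,35/3], descend [1, 6]
    N1 x:[11/2,25/2] y:[23/3,35/3] z:[3,29/3] -> hit [23/3,29/3] leaf, test {P3(miss), P5(miss)}
    N6 x:[2,9] y:[23/3,31/3] z:[26/3,35/3] -> hit [26/3,9] leaf, test {P6@t=26/3, P7(miss)}

order=[0, 2, 3, 1, 6]  |boxes|=5  |leaves|=2  hit=P6

== RESULT ==
[0, 2, 3, 1, 6]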